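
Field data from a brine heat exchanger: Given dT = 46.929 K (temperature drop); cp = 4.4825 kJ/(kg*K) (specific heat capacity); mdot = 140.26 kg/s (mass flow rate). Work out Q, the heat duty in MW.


Q = mdot * cp * dT / 1000
Q = 140.26 * 4.4825 * 46.929 / 1000
Q = 29.505 MW


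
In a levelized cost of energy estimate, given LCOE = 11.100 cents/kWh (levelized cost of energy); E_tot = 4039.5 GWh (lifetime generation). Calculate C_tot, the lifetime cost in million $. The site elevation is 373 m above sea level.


C_tot = LCOE / 100 * E_tot
C_tot = 11.100 / 100 * 4039.5
C_tot = 448.38 million $


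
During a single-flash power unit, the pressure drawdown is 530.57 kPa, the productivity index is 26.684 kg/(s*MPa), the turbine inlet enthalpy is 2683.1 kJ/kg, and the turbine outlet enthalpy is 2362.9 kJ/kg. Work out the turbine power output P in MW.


Step 1: mdot = PI * dP / 1000 = 26.684 * 530.57 / 1000 = 14.15773 kg/s
Step 2: P = mdot*(h_in - h_out)/1000 = 14.15773*(2683.1 - 2362.9)/1000 = 4.5333 MW
P = 4.5333 MW


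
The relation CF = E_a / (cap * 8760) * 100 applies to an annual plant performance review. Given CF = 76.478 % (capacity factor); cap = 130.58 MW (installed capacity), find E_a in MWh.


E_a = CF / 100 * cap * 8760
E_a = 76.478 / 100 * 130.58 * 8760
E_a = 8.7482e+05 MWh


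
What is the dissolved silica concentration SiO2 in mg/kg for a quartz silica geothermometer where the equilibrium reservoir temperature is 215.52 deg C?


SiO2 = 10^(5.19 - 1309/(T_eq + 273.15))
SiO2 = 10^(5.19 - 1309/(215.52 + 273.15))
SiO2 = 324.56 mg/kg


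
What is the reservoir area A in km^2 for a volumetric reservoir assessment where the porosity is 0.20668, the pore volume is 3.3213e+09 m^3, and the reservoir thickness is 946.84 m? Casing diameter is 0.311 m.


A = Vp / (1e6 * hr * phi)
A = 3.3213e+09 / (1e6 * 946.84 * 0.20668)
A = 16.972 km^2


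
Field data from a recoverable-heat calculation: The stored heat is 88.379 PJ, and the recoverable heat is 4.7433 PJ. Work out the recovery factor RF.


RF = Q_rec / Q_s
RF = 4.7433 / 88.379
RF = 0.053670


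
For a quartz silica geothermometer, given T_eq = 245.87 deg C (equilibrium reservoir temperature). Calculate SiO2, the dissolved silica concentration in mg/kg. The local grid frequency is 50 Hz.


SiO2 = 10^(5.19 - 1309/(T_eq + 273.15))
SiO2 = 10^(5.19 - 1309/(245.87 + 273.15))
SiO2 = 465.52 mg/kg


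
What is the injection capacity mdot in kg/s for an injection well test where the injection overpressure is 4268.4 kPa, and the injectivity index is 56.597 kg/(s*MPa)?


mdot = II * dP / 1000
mdot = 56.597 * 4268.4 / 1000
mdot = 241.58 kg/s


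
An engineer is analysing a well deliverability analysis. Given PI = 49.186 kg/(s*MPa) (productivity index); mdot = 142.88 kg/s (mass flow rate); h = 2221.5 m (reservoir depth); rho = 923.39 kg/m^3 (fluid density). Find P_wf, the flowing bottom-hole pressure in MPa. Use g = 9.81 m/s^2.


Step 1: P_i = rho*g*h/1e6 = 923.39*9.81*2221.5/1e6 = 20.12336 MPa
Step 2: P_wf = P_i - mdot/PI = 20.12336 - 142.88/49.186 = 17.218 MPa
P_wf = 17.218 MPa


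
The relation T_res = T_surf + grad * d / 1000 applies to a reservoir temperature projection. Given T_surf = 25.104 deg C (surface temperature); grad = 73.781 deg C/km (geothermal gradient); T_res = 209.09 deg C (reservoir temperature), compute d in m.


d = (T_res - T_surf) / grad * 1000
d = (209.09 - 25.104) / 73.781 * 1000
d = 2493.7 m


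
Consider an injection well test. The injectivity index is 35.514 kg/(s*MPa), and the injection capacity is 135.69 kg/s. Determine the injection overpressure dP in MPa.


dP = mdot * 1000 / II
dP = 135.69 * 1000 / 35.514
dP = 3820.747 kPa
Convert: 3820.747 kPa * 0.001 = 3.8207 MPa
dP = 3.8207 MPa


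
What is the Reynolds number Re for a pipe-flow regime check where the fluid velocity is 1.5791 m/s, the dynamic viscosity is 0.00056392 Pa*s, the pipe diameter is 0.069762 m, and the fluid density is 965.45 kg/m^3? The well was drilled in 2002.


Re = rho * vel * D / mu
Re = 965.45 * 1.5791 * 0.069762 / 0.00056392
Re = 1.8860e+05


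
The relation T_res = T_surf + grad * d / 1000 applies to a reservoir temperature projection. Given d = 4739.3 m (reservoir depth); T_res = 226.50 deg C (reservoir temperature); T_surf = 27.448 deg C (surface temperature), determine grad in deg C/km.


grad = (T_res - T_surf) / d * 1000
grad = (226.50 - 27.448) / 4739.3 * 1000
grad = 42.000 deg C/km


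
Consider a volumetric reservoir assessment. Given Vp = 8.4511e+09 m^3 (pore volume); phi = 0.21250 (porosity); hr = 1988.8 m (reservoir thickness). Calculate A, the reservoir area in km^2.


A = Vp / (1e6 * hr * phi)
A = 8.4511e+09 / (1e6 * 1988.8 * 0.21250)
A = 19.997 km^2


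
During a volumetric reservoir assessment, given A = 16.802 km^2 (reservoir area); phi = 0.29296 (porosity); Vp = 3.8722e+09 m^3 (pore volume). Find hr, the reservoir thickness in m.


hr = Vp / (A * 1e6 * phi)
hr = 3.8722e+09 / (16.802 * 1e6 * 0.29296)
hr = 786.66 m


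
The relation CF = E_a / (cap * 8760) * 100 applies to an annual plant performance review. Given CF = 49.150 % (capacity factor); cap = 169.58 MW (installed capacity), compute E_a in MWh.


E_a = CF / 100 * cap * 8760
E_a = 49.150 / 100 * 169.58 * 8760
E_a = 7.3013e+05 MWh


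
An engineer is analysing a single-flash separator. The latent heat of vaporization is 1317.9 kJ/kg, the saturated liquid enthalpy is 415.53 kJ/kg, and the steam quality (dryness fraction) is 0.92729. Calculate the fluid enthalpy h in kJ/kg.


h = hf + x * hfg
h = 415.53 + 0.92729 * 1317.9
h = 1637.6 kJ/kg


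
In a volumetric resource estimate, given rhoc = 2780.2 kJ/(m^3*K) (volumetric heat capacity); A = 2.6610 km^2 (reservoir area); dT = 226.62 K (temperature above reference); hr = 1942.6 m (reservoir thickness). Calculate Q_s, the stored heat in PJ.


Step 1: Vr = A*1e6*hr = 2.661*1e6*1942.6 = 5.169259e+09 m^3
Step 2: Q_s = Vr*rhoc*dT/1e12 = 5.169259e+09*2780.2*226.62/1e12 = 3256.9 PJ
Q_s = 3256.9 PJ


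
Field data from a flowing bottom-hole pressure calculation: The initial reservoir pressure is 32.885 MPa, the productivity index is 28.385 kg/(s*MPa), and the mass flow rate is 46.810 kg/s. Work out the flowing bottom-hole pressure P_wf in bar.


P_wf = P_i - mdot / PI
P_wf = 32.885 - 46.810 / 28.385
P_wf = 31.23589 MPa
Convert: 31.23589 MPa * 10.0 = 312.36 bar
P_wf = 312.36 bar


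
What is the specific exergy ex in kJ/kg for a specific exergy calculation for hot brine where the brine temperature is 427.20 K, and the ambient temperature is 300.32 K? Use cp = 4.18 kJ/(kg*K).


ex = cp * ((T_b - T_0) - T_0 * ln(T_b/T_0))
ex = 4.18 * ((427.20 - 300.32) - 300.32 * ln(427.20/300.32))
ex = 87.973 kJ/kg


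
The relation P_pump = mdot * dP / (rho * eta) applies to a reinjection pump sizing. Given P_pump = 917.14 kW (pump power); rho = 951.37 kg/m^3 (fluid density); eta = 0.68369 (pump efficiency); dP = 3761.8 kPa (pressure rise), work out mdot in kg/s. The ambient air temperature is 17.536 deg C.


mdot = P_pump * rho * eta / dP
mdot = 917.14 * 951.37 * 0.68369 / 3761.8
mdot = 158.58 kg/s


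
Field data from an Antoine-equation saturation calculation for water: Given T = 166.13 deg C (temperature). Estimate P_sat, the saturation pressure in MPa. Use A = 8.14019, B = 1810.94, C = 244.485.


P_sat = 10^(A - B/(C + T)) / 760 * 0.101325
P_sat = 10^(8.14019 - 1810.94/(244.485 + 166.13)) / 760 * 0.101325
P_sat = 0.71578 MPa


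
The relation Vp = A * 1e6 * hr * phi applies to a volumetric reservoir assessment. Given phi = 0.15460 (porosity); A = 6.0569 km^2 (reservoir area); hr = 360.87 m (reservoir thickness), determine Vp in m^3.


Vp = A * 1e6 * hr * phi
Vp = 6.0569 * 1e6 * 360.87 * 0.15460
Vp = 3.3792e+08 m^3


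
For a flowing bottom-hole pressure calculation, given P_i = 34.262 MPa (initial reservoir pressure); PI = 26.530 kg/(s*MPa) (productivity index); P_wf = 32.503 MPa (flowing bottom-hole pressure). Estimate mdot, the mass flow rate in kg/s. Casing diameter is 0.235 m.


mdot = (P_i - P_wf) * PI
mdot = (34.262 - 32.503) * 26.530
mdot = 46.666 kg/s


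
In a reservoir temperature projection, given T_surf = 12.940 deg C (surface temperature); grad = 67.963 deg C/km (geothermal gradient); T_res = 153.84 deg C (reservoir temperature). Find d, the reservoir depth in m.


d = (T_res - T_surf) / grad * 1000
d = (153.84 - 12.940) / 67.963 * 1000
d = 2073.2 m


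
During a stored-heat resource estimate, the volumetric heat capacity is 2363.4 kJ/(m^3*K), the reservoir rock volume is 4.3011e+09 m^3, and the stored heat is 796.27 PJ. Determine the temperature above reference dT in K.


dT = Q_s * 1e12 / (Vr * rhoc)
dT = 796.27 * 1e12 / (4.3011e+09 * 2363.4)
dT = 78.333 K


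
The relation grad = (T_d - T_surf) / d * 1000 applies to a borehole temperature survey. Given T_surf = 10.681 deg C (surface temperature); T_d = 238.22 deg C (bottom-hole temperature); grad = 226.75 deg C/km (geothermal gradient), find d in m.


d = (T_d - T_surf) / grad * 1000
d = (238.22 - 10.681) / 226.75 * 1000
d = 1003.5 m


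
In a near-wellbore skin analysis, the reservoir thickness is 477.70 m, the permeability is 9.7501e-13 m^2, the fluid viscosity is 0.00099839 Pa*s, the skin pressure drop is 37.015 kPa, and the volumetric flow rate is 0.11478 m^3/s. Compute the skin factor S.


S = dP_s * 1000 * 2*pi*k*hr / (q*mu)
S = 37.015 * 1000 * 2*pi*9.7501e-13*477.70 / (0.11478*0.00099839)
S = 0.94527


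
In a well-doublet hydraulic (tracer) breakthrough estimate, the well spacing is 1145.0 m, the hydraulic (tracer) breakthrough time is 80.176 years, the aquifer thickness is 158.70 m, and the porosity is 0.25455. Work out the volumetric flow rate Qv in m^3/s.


Qv = pi*hr*phi*L^2 / (3*t_bt*365.25*86400)
Qv = pi*158.70*0.25455*1145.0^2 / (3*80.176*365.25*86400)
Qv = 0.021920 m^3/s


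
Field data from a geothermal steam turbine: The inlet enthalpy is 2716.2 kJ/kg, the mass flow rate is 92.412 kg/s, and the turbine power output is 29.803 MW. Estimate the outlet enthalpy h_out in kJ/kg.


h_out = h_in - P * 1000 / mdot
h_out = 2716.2 - 29.803 * 1000 / 92.412
h_out = 2393.7 kJ/kg


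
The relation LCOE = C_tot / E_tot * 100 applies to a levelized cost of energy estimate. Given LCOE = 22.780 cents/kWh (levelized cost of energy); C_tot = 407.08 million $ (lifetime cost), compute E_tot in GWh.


E_tot = C_tot / LCOE * 100
E_tot = 407.08 / 22.780 * 100
E_tot = 1787.0 GWh


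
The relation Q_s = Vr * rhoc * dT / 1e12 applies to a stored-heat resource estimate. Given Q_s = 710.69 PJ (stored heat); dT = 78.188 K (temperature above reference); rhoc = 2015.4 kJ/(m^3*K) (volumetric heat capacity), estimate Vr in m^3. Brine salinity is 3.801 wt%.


Vr = Q_s * 1e12 / (rhoc * dT)
Vr = 710.69 * 1e12 / (2015.4 * 78.188)
Vr = 4.5100e+09 m^3


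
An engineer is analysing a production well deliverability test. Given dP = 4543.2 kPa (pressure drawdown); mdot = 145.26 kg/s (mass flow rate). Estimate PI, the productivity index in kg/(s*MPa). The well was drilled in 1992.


PI = mdot * 1000 / dP
PI = 145.26 * 1000 / 4543.2
PI = 31.973 kg/(s*MPa)


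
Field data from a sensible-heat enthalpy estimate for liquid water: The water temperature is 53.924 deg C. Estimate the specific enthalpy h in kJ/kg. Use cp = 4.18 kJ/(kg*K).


h = cp * T
h = 4.18 * 53.924
h = 225.40 kJ/kg


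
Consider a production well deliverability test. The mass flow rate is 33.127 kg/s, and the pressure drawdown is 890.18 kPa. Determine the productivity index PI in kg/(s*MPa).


PI = mdot * 1000 / dP
PI = 33.127 * 1000 / 890.18
PI = 37.214 kg/(s*MPa)


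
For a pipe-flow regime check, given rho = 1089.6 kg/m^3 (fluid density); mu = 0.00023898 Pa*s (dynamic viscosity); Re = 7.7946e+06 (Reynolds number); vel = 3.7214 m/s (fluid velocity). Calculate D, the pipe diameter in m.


D = Re * mu / (rho * vel)
D = 7.7946e+06 * 0.00023898 / (1089.6 * 3.7214)
D = 0.45939 m


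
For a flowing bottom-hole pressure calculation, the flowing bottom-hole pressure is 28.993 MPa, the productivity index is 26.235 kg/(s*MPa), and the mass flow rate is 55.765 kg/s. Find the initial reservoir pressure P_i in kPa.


P_i = P_wf + mdot / PI
P_i = 28.993 + 55.765 / 26.235
P_i = 31.11860 MPa
Convert: 31.11860 MPa * 1000.0 = 31119 kPa
P_i = 31119 kPa


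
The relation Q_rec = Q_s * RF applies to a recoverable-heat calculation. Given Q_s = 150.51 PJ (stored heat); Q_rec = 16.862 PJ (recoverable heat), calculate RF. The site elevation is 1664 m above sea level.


RF = Q_rec / Q_s
RF = 16.862 / 150.51
RF = 0.11203


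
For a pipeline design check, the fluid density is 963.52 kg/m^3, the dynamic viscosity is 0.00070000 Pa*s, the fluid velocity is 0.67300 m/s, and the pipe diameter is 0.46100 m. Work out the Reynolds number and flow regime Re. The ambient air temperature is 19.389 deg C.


Step 1: Re = rho*vel*D/mu = 963.52*0.673*0.461/0.0007 = 4.2705e+05
Step 2: Re = 4.2705e+05 > 4000, so flow is turbulent.
Re = 4.2705e+05 (turbulent)


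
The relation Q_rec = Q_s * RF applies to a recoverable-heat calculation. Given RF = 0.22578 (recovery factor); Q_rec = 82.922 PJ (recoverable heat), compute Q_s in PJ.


Q_s = Q_rec / RF
Q_s = 82.922 / 0.22578
Q_s = 367.27 PJ


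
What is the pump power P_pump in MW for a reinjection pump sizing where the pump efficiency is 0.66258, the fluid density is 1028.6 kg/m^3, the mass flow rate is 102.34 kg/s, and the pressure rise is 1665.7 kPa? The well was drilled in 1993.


P_pump = mdot * dP / (rho * eta)
P_pump = 102.34 * 1665.7 / (1028.6 * 0.66258)
P_pump = 250.1251 kW
Convert: 250.1251 kW * 0.001 = 0.25013 MW
P_pump = 0.25013 MW


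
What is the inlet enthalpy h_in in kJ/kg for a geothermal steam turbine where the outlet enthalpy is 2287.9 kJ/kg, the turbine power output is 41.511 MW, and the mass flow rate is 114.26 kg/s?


h_in = h_out + P * 1000 / mdot
h_in = 2287.9 + 41.511 * 1000 / 114.26
h_in = 2651.2 kJ/kg


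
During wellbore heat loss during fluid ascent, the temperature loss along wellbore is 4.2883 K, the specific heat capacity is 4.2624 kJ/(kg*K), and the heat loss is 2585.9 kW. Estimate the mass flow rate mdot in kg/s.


mdot = Q_loss / (cp * dT)
mdot = 2585.9 / (4.2624 * 4.2883)
mdot = 141.47 kg/s


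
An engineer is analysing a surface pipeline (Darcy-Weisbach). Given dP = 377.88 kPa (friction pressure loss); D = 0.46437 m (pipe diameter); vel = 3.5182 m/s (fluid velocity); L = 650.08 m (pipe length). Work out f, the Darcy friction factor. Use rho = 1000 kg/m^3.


f = dP*1000 / ((L/D)*(rho*vel^2/2))
f = 377.88*1000 / ((650.08/0.46437)*(1000*3.5182^2/2))
f = 0.043615


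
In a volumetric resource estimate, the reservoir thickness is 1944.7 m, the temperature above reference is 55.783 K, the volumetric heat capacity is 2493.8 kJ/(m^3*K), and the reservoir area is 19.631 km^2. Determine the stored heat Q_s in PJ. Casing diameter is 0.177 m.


Step 1: Vr = A*1e6*hr = 19.631*1e6*1944.7 = 3.817641e+10 m^3
Step 2: Q_s = Vr*rhoc*dT/1e12 = 3.817641e+10*2493.8*55.783/1e12 = 5310.8 PJ
Q_s = 5310.8 PJ


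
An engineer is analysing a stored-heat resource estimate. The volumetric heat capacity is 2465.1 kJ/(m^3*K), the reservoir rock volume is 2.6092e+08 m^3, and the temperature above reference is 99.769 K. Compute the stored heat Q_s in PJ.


Q_s = Vr * rhoc * dT / 1e12
Q_s = 2.6092e+08 * 2465.1 * 99.769 / 1e12
Q_s = 64.171 PJ


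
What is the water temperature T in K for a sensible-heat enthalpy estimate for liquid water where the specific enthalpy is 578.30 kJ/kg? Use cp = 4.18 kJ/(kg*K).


T = h / cp
T = 578.30 / 4.18
T = 138.3493 deg C
Convert to K: 138.3493 + 273.15 = 411.50 K
T = 411.50 K


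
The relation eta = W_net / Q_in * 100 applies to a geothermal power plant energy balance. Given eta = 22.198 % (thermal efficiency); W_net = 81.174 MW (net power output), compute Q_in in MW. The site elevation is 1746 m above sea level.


Q_in = W_net / (eta / 100)
Q_in = 81.174 / (22.198 / 100)
Q_in = 365.68 MW


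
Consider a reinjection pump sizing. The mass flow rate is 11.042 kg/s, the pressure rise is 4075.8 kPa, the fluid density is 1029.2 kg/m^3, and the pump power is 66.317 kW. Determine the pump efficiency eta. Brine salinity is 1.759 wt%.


eta = mdot * dP / (rho * P_pump)
eta = 11.042 * 4075.8 / (1029.2 * 66.317)
eta = 0.65938


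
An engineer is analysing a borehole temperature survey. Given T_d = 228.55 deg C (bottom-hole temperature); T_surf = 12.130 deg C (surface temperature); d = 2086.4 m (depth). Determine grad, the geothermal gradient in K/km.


grad = (T_d - T_surf) / d * 1000
grad = (228.55 - 12.130) / 2086.4 * 1000
grad = 103.7289 deg C/km
Convert: 103.7289 deg C/km * 1.0 = 103.73 K/km
grad = 103.73 K/km


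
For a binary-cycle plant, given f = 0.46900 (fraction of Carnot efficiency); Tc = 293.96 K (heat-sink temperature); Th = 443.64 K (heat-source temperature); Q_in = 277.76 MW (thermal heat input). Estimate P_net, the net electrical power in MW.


Step 1: eta = (1 - Tc/Th)*f = (1 - 293.96/443.64)*0.469 = 0.1582362
Step 2: P_net = eta * Q_in = 0.1582362 * 277.76 = 43.952 MW
P_net = 43.952 MW


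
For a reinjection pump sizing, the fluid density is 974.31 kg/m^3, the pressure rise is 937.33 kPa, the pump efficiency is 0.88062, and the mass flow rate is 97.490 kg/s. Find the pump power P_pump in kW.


P_pump = mdot * dP / (rho * eta)
P_pump = 97.490 * 937.33 / (974.31 * 0.88062)
P_pump = 106.50 kW


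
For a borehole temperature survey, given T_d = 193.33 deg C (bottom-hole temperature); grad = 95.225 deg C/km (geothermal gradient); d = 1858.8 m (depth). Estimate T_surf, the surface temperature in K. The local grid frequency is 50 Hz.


T_surf = T_d - grad * d / 1000
T_surf = 193.33 - 95.225 * 1858.8 / 1000
T_surf = 16.32577 deg C
Convert to K: 16.32577 + 273.15 = 289.48 K
T_surf = 289.48 K


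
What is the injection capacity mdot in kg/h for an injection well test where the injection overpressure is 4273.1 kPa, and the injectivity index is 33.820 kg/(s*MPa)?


mdot = II * dP / 1000
mdot = 33.820 * 4273.1 / 1000
mdot = 144.5162 kg/s
Convert: 144.5162 kg/s * 3600.0 = 5.2026e+05 kg/h
mdot = 5.2026e+05 kg/h


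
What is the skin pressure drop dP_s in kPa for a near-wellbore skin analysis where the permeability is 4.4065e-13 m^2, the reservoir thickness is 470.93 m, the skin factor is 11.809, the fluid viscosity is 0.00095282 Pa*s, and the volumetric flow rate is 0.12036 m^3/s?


dP_s = S * q * mu / (2*pi*k*hr) / 1000
dP_s = 11.809 * 0.12036 * 0.00095282 / (2*pi*4.4065e-13*470.93) / 1000
dP_s = 1038.7 kPa


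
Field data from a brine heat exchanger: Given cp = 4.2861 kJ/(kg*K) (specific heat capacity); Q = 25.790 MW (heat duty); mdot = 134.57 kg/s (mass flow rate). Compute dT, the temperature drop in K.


dT = Q * 1000 / (mdot * cp)
dT = 25.790 * 1000 / (134.57 * 4.2861)
dT = 44.714 K


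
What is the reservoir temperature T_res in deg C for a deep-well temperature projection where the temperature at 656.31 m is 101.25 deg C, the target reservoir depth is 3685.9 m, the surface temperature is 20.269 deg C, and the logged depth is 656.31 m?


Step 1: grad = (T_d1 - T_surf)/d1 * 1000 = (101.25 - 20.269)/656.31 * 1000 = 123.3883 deg C/km
Step 2: T_res = T_surf + grad*d2/1000 = 20.269 + 123.3883*3685.9/1000 = 475.07 deg C
T_res = 475.07 deg C


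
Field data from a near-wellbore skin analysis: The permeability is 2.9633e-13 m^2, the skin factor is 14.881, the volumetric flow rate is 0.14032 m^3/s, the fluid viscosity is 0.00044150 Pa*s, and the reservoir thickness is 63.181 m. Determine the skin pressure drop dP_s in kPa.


dP_s = S * q * mu / (2*pi*k*hr) / 1000
dP_s = 14.881 * 0.14032 * 0.00044150 / (2*pi*2.9633e-13*63.181) / 1000
dP_s = 7836.8 kPa


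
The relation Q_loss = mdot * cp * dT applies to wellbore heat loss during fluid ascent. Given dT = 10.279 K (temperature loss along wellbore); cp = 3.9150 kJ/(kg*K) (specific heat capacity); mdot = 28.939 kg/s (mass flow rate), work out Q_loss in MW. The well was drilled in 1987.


Q_loss = mdot * cp * dT
Q_loss = 28.939 * 3.9150 * 10.279
Q_loss = 1164.571 kW
Convert: 1164.571 kW * 0.001 = 1.1646 MW
Q_loss = 1.1646 MW


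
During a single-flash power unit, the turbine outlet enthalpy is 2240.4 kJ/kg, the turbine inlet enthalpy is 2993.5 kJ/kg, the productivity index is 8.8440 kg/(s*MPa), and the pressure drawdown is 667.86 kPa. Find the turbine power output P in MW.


Step 1: mdot = PI * dP / 1000 = 8.844 * 667.86 / 1000 = 5.906554 kg/s
Step 2: P = mdot*(h_in - h_out)/1000 = 5.906554*(2993.5 - 2240.4)/1000 = 4.4482 MW
P = 4.4482 MW


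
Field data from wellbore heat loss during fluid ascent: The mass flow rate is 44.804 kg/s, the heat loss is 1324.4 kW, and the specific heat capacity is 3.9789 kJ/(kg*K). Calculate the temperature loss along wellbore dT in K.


dT = Q_loss / (mdot * cp)
dT = 1324.4 / (44.804 * 3.9789)
dT = 7.4292 K


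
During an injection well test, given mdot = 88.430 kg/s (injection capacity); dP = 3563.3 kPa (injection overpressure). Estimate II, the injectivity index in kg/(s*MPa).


II = mdot * 1000 / dP
II = 88.430 * 1000 / 3563.3
II = 24.817 kg/(s*MPa)


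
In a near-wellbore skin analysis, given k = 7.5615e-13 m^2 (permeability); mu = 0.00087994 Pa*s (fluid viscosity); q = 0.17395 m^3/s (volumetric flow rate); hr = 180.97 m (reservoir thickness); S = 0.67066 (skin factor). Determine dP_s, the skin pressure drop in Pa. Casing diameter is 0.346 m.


dP_s = S * q * mu / (2*pi*k*hr) / 1000
dP_s = 0.67066 * 0.17395 * 0.00087994 / (2*pi*7.5615e-13*180.97) / 1000
dP_s = 119.3948 kPa
Convert: 119.3948 kPa * 1000.0 = 1.1939e+05 Pa
dP_s = 1.1939e+05 Pa


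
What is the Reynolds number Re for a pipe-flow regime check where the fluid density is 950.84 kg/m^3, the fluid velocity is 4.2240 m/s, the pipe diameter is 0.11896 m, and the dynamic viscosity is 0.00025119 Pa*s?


Re = rho * vel * D / mu
Re = 950.84 * 4.2240 * 0.11896 / 0.00025119
Re = 1.9021e+06


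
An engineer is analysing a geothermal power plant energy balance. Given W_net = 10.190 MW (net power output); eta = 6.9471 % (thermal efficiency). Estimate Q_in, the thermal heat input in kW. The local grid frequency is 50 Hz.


Q_in = W_net / (eta / 100)
Q_in = 10.190 / (6.9471 / 100)
Q_in = 146.6799 MW
Convert: 146.6799 MW * 1000.0 = 1.4668e+05 kW
Q_in = 1.4668e+05 kW


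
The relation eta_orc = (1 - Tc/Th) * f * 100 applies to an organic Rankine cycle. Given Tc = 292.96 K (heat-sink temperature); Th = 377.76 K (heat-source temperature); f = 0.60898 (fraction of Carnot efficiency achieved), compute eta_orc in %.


eta_orc = (1 - Tc/Th) * f * 100
eta_orc = (1 - 292.96/377.76) * 0.60898 * 100
eta_orc = 13.670 %


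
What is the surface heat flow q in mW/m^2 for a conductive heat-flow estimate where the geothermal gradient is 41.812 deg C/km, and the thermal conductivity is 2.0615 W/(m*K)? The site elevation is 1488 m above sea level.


q = k * grad / 1000
q = 2.0615 * 41.812 / 1000
q = 0.08619544 W/m^2
Convert: 0.08619544 W/m^2 * 1000.0 = 86.195 mW/m^2
q = 86.195 mW/m^2


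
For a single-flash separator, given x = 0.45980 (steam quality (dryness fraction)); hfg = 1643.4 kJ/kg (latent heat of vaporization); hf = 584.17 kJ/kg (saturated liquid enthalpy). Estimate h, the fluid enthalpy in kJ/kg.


h = hf + x * hfg
h = 584.17 + 0.45980 * 1643.4
h = 1339.8 kJ/kg


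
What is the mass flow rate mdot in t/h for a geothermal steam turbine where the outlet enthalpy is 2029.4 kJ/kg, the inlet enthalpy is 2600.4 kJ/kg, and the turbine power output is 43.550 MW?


mdot = P * 1000 / (h_in - h_out)
mdot = 43.550 * 1000 / (2600.4 - 2029.4)
mdot = 76.26970 kg/s
Convert: 76.26970 kg/s * 3.6 = 274.57 t/h
mdot = 274.57 t/h


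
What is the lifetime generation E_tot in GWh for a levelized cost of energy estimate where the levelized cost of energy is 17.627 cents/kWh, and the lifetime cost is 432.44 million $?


E_tot = C_tot / LCOE * 100
E_tot = 432.44 / 17.627 * 100
E_tot = 2453.3 GWh


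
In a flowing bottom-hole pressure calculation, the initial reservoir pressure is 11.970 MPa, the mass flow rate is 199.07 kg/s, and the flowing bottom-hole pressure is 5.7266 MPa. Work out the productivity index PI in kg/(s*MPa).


PI = mdot / (P_i - P_wf)
PI = 199.07 / (11.970 - 5.7266)
PI = 31.885 kg/(s*MPa)


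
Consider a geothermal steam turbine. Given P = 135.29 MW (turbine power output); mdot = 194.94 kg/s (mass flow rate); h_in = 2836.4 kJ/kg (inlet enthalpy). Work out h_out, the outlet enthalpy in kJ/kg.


h_out = h_in - P * 1000 / mdot
h_out = 2836.4 - 135.29 * 1000 / 194.94
h_out = 2142.4 kJ/kg


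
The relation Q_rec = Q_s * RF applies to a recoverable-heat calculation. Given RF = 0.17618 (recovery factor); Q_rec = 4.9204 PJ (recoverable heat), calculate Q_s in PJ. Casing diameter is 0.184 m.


Q_s = Q_rec / RF
Q_s = 4.9204 / 0.17618
Q_s = 27.928 PJ


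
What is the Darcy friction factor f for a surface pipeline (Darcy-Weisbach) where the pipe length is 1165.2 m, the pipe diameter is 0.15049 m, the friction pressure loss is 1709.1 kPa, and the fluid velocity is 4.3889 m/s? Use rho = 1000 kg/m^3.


f = dP*1000 / ((L/D)*(rho*vel^2/2))
f = 1709.1*1000 / ((1165.2/0.15049)*(1000*4.3889^2/2))
f = 0.022919


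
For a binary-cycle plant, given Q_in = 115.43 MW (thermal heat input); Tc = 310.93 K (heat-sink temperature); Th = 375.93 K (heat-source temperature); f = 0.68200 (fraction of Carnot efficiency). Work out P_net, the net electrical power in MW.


Step 1: eta = (1 - Tc/Th)*f = (1 - 310.93/375.93)*0.682 = 0.1179209
Step 2: P_net = eta * Q_in = 0.1179209 * 115.43 = 13.612 MW
P_net = 13.612 MW


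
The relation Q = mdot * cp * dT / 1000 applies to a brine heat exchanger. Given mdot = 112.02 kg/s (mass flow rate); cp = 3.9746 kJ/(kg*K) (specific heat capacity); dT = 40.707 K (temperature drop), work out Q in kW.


Q = mdot * cp * dT / 1000
Q = 112.02 * 3.9746 * 40.707 / 1000
Q = 18.12417 MW
Convert: 18.12417 MW * 1000.0 = 18124 kW
Q = 18124 kW


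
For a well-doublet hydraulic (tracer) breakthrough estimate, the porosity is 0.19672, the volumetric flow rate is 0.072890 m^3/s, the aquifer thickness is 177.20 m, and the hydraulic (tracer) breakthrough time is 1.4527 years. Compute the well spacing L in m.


L = sqrt(t_bt*365.25*86400*3*Qv / (pi*hr*phi))
L = sqrt(1.4527*365.25*86400*3*0.072890 / (pi*177.20*0.19672))
L = 302.55 m


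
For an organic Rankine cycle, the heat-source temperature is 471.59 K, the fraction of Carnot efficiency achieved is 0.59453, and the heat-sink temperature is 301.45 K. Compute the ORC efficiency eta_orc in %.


eta_orc = (1 - Tc/Th) * f * 100
eta_orc = (1 - 301.45/471.59) * 0.59453 * 100
eta_orc = 21.449 %


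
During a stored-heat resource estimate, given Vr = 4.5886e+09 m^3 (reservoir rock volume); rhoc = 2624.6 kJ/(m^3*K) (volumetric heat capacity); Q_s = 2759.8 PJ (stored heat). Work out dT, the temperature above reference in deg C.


dT = Q_s * 1e12 / (Vr * rhoc)
dT = 2759.8 * 1e12 / (4.5886e+09 * 2624.6)
dT = 229.1576 K
Convert (temperature difference, 1 K = 1 deg C): 229.1576 K = 229.1576 deg C
dT = 229.16 deg C


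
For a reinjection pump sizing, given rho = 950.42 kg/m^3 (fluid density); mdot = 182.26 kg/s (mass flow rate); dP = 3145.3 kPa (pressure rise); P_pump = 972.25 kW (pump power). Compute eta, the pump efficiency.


eta = mdot * dP / (rho * P_pump)
eta = 182.26 * 3145.3 / (950.42 * 972.25)
eta = 0.62038


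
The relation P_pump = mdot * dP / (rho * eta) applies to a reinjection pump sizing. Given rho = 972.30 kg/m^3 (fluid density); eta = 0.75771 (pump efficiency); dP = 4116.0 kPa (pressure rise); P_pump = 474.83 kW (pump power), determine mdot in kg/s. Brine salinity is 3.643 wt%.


mdot = P_pump * rho * eta / dP
mdot = 474.83 * 972.30 * 0.75771 / 4116.0
mdot = 84.990 kg/s


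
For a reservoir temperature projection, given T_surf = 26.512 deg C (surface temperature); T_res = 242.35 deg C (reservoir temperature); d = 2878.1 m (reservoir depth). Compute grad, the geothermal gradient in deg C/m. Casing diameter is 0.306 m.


grad = (T_res - T_surf) / d * 1000
grad = (242.35 - 26.512) / 2878.1 * 1000
grad = 74.99322 deg C/km
Convert: 74.99322 deg C/km * 0.001 = 0.074993 deg C/m
grad = 0.074993 deg C/m


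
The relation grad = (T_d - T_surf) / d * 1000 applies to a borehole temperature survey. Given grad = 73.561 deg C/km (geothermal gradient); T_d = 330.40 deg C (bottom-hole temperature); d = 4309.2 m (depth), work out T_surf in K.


T_surf = T_d - grad * d / 1000
T_surf = 330.40 - 73.561 * 4309.2 / 1000
T_surf = 13.41094 deg C
Convert to K: 13.41094 + 273.15 = 286.56 K
T_surf = 286.56 K


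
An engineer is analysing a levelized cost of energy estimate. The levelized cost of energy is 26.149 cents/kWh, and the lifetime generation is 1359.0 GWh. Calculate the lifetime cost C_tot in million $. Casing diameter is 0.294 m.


C_tot = LCOE / 100 * E_tot
C_tot = 26.149 / 100 * 1359.0
C_tot = 355.36 million $


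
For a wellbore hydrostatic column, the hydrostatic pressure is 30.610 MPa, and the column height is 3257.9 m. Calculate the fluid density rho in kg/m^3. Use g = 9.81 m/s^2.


rho = P * 1e6 / (g * h)
rho = 30.610 * 1e6 / (9.81 * 3257.9)
rho = 957.76 kg/m^3


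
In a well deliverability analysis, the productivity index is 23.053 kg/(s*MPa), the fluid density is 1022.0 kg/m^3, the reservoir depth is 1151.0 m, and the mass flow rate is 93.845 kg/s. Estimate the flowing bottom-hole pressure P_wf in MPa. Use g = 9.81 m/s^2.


Step 1: P_i = rho*g*h/1e6 = 1022.0*9.81*1151.0/1e6 = 11.53972 MPa
Step 2: P_wf = P_i - mdot/PI = 11.53972 - 93.845/23.053 = 7.4689 MPa
P_wf = 7.4689 MPa


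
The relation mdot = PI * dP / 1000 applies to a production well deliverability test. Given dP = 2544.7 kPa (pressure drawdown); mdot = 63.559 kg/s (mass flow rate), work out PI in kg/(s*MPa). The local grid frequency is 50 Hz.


PI = mdot * 1000 / dP
PI = 63.559 * 1000 / 2544.7
PI = 24.977 kg/(s*MPa)


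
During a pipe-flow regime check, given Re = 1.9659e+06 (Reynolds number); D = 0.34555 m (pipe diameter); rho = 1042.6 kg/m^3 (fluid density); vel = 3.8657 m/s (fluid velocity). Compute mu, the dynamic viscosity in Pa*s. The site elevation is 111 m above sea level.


mu = rho * vel * D / Re
mu = 1042.6 * 3.8657 * 0.34555 / 1.9659e+06
mu = 0.00070843 Pa*s


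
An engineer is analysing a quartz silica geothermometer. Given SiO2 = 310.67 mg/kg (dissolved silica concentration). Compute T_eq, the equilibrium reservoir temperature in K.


T_eq = 1309 / (5.19 - log10(SiO2)) - 273.15
T_eq = 1309 / (5.19 - log10(310.67)) - 273.15
T_eq = 212.0780 deg C
Convert to K: 212.0780 + 273.15 = 485.23 K
T_eq = 485.23 K


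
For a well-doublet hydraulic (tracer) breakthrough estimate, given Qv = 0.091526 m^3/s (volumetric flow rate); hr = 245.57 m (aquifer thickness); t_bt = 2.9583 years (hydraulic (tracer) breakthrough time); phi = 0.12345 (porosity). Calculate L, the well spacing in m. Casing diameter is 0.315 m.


L = sqrt(t_bt*365.25*86400*3*Qv / (pi*hr*phi))
L = sqrt(2.9583*365.25*86400*3*0.091526 / (pi*245.57*0.12345))
L = 518.80 m


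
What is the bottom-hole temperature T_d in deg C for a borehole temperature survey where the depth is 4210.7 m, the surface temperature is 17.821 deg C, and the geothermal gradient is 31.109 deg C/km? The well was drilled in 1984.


T_d = T_surf + grad * d / 1000
T_d = 17.821 + 31.109 * 4210.7 / 1000
T_d = 148.81 deg C


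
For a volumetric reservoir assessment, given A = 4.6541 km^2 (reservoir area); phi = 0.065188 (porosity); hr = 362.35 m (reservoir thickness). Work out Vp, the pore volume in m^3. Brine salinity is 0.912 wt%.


Vp = A * 1e6 * hr * phi
Vp = 4.6541 * 1e6 * 362.35 * 0.065188
Vp = 1.0993e+08 m^3


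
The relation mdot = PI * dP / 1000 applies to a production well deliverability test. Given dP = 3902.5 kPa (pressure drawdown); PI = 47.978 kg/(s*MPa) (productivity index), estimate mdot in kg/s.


mdot = PI * dP / 1000
mdot = 47.978 * 3902.5 / 1000
mdot = 187.23 kg/s


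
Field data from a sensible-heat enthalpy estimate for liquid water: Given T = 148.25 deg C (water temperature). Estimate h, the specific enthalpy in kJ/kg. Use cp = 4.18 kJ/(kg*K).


h = cp * T
h = 4.18 * 148.25
h = 619.68 kJ/kg


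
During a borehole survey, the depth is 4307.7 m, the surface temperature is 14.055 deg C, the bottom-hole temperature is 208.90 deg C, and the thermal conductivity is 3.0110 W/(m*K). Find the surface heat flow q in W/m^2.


Step 1: grad = (T_d - T_surf)/d * 1000 = (208.9 - 14.055)/4307.7 * 1000 = 45.23179 deg C/km
Step 2: q = k * grad / 1000 = 3.011 * 45.23179 / 1000 = 0.13619 W/m^2
q = 0.13619 W/m^2


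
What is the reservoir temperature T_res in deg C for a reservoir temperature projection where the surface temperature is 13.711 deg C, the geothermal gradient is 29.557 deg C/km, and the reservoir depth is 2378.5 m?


T_res = T_surf + grad * d / 1000
T_res = 13.711 + 29.557 * 2378.5 / 1000
T_res = 84.012 deg C


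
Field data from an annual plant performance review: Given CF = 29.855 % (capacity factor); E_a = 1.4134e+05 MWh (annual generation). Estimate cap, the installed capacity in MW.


cap = E_a / (CF/100 * 8760)
cap = 1.4134e+05 / (29.855/100 * 8760)
cap = 54.044 MW


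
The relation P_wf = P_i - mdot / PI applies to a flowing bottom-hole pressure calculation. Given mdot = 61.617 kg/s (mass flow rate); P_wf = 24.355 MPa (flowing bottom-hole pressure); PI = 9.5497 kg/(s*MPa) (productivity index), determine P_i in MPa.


P_i = P_wf + mdot / PI
P_i = 24.355 + 61.617 / 9.5497
P_i = 30.807 MPa


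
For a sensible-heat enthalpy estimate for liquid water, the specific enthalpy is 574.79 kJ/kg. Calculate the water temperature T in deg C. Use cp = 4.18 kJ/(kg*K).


T = h / cp
T = 574.79 / 4.18
T = 137.51 deg C


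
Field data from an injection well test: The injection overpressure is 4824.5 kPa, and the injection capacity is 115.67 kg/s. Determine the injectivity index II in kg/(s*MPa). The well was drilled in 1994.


II = mdot * 1000 / dP
II = 115.67 * 1000 / 4824.5
II = 23.976 kg/(s*MPa)


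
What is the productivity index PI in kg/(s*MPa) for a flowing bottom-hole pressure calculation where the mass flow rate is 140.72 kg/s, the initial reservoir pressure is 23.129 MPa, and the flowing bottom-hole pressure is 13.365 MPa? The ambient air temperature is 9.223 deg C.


PI = mdot / (P_i - P_wf)
PI = 140.72 / (23.129 - 13.365)
PI = 14.412 kg/(s*MPa)


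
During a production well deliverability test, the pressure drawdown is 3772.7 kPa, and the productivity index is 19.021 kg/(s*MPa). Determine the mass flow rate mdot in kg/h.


mdot = PI * dP / 1000
mdot = 19.021 * 3772.7 / 1000
mdot = 71.76053 kg/s
Convert: 71.76053 kg/s * 3600.0 = 2.5834e+05 kg/h
mdot = 2.5834e+05 kg/h


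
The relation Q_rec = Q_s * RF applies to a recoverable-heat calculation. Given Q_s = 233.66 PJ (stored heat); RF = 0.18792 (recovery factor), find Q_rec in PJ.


Q_rec = Q_s * RF
Q_rec = 233.66 * 0.18792
Q_rec = 43.909 PJ


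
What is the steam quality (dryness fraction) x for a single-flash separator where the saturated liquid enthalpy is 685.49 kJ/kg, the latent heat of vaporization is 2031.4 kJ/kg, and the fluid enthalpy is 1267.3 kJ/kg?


x = (h - hf) / hfg
x = (1267.3 - 685.49) / 2031.4
x = 0.28641


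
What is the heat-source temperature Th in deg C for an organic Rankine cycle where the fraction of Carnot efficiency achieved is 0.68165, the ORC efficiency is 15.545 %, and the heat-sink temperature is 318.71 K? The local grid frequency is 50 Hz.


Th = Tc / (1 - (eta_orc/100)/f)
Th = 318.71 / (1 - (15.545/100)/0.68165)
Th = 412.8633 K
Convert to deg C: 412.8633 - 273.15 = 139.71 deg C
Th = 139.71 deg C


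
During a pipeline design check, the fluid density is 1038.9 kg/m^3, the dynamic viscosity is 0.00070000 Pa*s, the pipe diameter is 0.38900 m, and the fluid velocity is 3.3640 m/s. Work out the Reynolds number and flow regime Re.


Step 1: Re = rho*vel*D/mu = 1038.9*3.364*0.389/0.0007 = 1.9421e+06
Step 2: Re = 1.9421e+06 > 4000, so flow is turbulent.
Re = 1.9421e+06 (turbulent)


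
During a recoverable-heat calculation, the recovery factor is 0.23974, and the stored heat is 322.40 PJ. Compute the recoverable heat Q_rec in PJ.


Q_rec = Q_s * RF
Q_rec = 322.40 * 0.23974
Q_rec = 77.292 PJ


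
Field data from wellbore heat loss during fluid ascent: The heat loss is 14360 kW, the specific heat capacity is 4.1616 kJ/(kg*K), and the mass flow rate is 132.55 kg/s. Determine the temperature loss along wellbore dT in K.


dT = Q_loss / (mdot * cp)
dT = 14360 / (132.55 * 4.1616)
dT = 26.032 K


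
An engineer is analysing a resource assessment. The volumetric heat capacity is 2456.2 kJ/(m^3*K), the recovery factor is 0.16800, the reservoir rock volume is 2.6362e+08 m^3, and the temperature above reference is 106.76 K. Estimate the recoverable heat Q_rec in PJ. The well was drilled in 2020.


Step 1: Q_s = Vr*rhoc*dT/1e12 = 2.6362e+08*2456.2*106.76/1e12 = 69.12747 PJ
Step 2: Q_rec = Q_s * RF = 69.12747 * 0.168 = 11.613 PJ
Q_rec = 11.613 PJ


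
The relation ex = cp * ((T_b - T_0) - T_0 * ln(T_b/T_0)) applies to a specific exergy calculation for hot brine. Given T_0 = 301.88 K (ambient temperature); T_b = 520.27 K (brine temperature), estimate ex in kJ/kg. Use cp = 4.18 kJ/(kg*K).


ex = cp * ((T_b - T_0) - T_0 * ln(T_b/T_0))
ex = 4.18 * ((520.27 - 301.88) - 301.88 * ln(520.27/301.88))
ex = 226.02 kJ/kg


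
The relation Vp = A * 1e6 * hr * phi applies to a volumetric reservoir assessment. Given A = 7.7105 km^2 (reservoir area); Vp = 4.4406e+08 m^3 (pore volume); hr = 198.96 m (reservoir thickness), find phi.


phi = Vp / (A * 1e6 * hr)
phi = 4.4406e+08 / (7.7105 * 1e6 * 198.96)
phi = 0.28946


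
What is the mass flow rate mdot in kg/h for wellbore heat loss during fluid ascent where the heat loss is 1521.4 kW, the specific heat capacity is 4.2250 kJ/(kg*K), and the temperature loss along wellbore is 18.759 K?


mdot = Q_loss / (cp * dT)
mdot = 1521.4 / (4.2250 * 18.759)
mdot = 19.19584 kg/s
Convert: 19.19584 kg/s * 3600.0 = 69105 kg/h
mdot = 69105 kg/h


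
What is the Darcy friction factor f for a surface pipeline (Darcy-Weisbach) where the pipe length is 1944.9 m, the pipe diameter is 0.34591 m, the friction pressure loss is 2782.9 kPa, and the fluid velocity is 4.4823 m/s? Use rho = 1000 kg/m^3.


f = dP*1000 / ((L/D)*(rho*vel^2/2))
f = 2782.9*1000 / ((1944.9/0.34591)*(1000*4.4823^2/2))
f = 0.049271


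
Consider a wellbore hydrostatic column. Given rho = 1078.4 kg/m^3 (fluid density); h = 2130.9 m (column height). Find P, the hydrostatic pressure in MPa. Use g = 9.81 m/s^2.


P = rho * g * h / 1e6
P = 1078.4 * 9.81 * 2130.9 / 1e6
P = 22.543 MPa


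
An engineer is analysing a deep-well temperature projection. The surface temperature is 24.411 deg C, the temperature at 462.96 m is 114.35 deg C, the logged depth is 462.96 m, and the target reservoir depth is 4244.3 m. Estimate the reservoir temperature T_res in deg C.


Step 1: grad = (T_d1 - T_surf)/d1 * 1000 = (114.35 - 24.411)/462.96 * 1000 = 194.2695 deg C/km
Step 2: T_res = T_surf + grad*d2/1000 = 24.411 + 194.2695*4244.3/1000 = 848.95 deg C
T_res = 848.95 deg C


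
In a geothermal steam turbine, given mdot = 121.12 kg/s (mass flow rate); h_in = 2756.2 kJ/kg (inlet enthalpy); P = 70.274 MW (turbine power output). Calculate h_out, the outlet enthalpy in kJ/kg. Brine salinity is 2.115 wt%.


h_out = h_in - P * 1000 / mdot
h_out = 2756.2 - 70.274 * 1000 / 121.12
h_out = 2176.0 kJ/kg


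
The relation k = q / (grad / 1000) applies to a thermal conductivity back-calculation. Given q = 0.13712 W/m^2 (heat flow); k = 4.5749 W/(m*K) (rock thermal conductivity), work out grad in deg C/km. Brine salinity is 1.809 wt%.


grad = q / k * 1000
grad = 0.13712 / 4.5749 * 1000
grad = 29.972 deg C/km
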